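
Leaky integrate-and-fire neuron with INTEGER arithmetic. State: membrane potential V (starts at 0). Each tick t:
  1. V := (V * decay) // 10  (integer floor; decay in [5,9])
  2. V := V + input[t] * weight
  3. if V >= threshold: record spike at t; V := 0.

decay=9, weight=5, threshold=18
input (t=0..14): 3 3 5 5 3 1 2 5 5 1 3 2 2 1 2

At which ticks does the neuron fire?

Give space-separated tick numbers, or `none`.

t=0: input=3 -> V=15
t=1: input=3 -> V=0 FIRE
t=2: input=5 -> V=0 FIRE
t=3: input=5 -> V=0 FIRE
t=4: input=3 -> V=15
t=5: input=1 -> V=0 FIRE
t=6: input=2 -> V=10
t=7: input=5 -> V=0 FIRE
t=8: input=5 -> V=0 FIRE
t=9: input=1 -> V=5
t=10: input=3 -> V=0 FIRE
t=11: input=2 -> V=10
t=12: input=2 -> V=0 FIRE
t=13: input=1 -> V=5
t=14: input=2 -> V=14

Answer: 1 2 3 5 7 8 10 12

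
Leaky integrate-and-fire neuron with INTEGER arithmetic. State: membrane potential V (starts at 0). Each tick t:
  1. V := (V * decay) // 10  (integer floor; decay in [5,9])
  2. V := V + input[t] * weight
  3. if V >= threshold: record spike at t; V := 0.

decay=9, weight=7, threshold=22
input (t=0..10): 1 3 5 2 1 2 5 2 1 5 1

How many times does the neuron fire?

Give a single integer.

Answer: 5

Derivation:
t=0: input=1 -> V=7
t=1: input=3 -> V=0 FIRE
t=2: input=5 -> V=0 FIRE
t=3: input=2 -> V=14
t=4: input=1 -> V=19
t=5: input=2 -> V=0 FIRE
t=6: input=5 -> V=0 FIRE
t=7: input=2 -> V=14
t=8: input=1 -> V=19
t=9: input=5 -> V=0 FIRE
t=10: input=1 -> V=7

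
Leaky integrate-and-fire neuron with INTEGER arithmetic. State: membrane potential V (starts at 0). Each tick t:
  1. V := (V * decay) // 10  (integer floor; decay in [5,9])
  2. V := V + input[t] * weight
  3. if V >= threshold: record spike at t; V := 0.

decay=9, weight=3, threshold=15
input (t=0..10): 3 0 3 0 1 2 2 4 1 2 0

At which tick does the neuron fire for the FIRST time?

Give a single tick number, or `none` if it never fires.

t=0: input=3 -> V=9
t=1: input=0 -> V=8
t=2: input=3 -> V=0 FIRE
t=3: input=0 -> V=0
t=4: input=1 -> V=3
t=5: input=2 -> V=8
t=6: input=2 -> V=13
t=7: input=4 -> V=0 FIRE
t=8: input=1 -> V=3
t=9: input=2 -> V=8
t=10: input=0 -> V=7

Answer: 2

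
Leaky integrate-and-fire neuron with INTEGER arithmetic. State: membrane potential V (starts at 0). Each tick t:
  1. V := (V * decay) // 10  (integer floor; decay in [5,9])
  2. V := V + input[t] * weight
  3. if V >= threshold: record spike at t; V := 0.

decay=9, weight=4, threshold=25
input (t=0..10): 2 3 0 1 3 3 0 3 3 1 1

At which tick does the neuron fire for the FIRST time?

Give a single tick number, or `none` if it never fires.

t=0: input=2 -> V=8
t=1: input=3 -> V=19
t=2: input=0 -> V=17
t=3: input=1 -> V=19
t=4: input=3 -> V=0 FIRE
t=5: input=3 -> V=12
t=6: input=0 -> V=10
t=7: input=3 -> V=21
t=8: input=3 -> V=0 FIRE
t=9: input=1 -> V=4
t=10: input=1 -> V=7

Answer: 4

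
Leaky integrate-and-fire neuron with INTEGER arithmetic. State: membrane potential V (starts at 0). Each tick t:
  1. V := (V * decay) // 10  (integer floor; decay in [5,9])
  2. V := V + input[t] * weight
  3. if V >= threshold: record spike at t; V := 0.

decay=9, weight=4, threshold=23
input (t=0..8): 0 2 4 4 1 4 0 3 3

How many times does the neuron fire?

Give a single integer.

Answer: 2

Derivation:
t=0: input=0 -> V=0
t=1: input=2 -> V=8
t=2: input=4 -> V=0 FIRE
t=3: input=4 -> V=16
t=4: input=1 -> V=18
t=5: input=4 -> V=0 FIRE
t=6: input=0 -> V=0
t=7: input=3 -> V=12
t=8: input=3 -> V=22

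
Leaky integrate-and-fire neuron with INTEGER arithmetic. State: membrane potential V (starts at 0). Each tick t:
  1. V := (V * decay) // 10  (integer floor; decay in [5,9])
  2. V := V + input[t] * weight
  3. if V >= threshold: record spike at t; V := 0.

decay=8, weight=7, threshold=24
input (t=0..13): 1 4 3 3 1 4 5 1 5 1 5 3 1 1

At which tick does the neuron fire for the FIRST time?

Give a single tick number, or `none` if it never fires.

Answer: 1

Derivation:
t=0: input=1 -> V=7
t=1: input=4 -> V=0 FIRE
t=2: input=3 -> V=21
t=3: input=3 -> V=0 FIRE
t=4: input=1 -> V=7
t=5: input=4 -> V=0 FIRE
t=6: input=5 -> V=0 FIRE
t=7: input=1 -> V=7
t=8: input=5 -> V=0 FIRE
t=9: input=1 -> V=7
t=10: input=5 -> V=0 FIRE
t=11: input=3 -> V=21
t=12: input=1 -> V=23
t=13: input=1 -> V=0 FIRE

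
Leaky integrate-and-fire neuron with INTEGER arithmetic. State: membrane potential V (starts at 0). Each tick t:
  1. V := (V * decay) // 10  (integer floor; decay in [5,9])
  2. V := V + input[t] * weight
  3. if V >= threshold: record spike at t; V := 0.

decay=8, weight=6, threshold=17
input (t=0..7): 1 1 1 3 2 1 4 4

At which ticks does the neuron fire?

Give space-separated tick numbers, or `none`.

t=0: input=1 -> V=6
t=1: input=1 -> V=10
t=2: input=1 -> V=14
t=3: input=3 -> V=0 FIRE
t=4: input=2 -> V=12
t=5: input=1 -> V=15
t=6: input=4 -> V=0 FIRE
t=7: input=4 -> V=0 FIRE

Answer: 3 6 7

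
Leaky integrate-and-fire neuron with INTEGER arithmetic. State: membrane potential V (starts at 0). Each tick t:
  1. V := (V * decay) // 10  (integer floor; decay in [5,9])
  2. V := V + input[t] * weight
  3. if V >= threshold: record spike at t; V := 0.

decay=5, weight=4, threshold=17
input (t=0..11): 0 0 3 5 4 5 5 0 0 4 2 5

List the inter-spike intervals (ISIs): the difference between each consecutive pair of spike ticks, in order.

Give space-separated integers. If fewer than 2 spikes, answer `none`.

t=0: input=0 -> V=0
t=1: input=0 -> V=0
t=2: input=3 -> V=12
t=3: input=5 -> V=0 FIRE
t=4: input=4 -> V=16
t=5: input=5 -> V=0 FIRE
t=6: input=5 -> V=0 FIRE
t=7: input=0 -> V=0
t=8: input=0 -> V=0
t=9: input=4 -> V=16
t=10: input=2 -> V=16
t=11: input=5 -> V=0 FIRE

Answer: 2 1 5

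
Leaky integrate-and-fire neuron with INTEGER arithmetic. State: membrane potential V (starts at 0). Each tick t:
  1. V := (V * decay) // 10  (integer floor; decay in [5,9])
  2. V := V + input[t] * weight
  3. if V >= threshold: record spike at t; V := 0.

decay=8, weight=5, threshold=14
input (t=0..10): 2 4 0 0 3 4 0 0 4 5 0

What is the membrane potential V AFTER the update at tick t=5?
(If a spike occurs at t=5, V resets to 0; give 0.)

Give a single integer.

Answer: 0

Derivation:
t=0: input=2 -> V=10
t=1: input=4 -> V=0 FIRE
t=2: input=0 -> V=0
t=3: input=0 -> V=0
t=4: input=3 -> V=0 FIRE
t=5: input=4 -> V=0 FIRE
t=6: input=0 -> V=0
t=7: input=0 -> V=0
t=8: input=4 -> V=0 FIRE
t=9: input=5 -> V=0 FIRE
t=10: input=0 -> V=0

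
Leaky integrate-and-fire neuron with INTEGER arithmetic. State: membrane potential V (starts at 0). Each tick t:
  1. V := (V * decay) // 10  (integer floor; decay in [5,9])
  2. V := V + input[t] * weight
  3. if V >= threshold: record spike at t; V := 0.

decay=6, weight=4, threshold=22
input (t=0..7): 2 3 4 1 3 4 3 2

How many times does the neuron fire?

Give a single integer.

t=0: input=2 -> V=8
t=1: input=3 -> V=16
t=2: input=4 -> V=0 FIRE
t=3: input=1 -> V=4
t=4: input=3 -> V=14
t=5: input=4 -> V=0 FIRE
t=6: input=3 -> V=12
t=7: input=2 -> V=15

Answer: 2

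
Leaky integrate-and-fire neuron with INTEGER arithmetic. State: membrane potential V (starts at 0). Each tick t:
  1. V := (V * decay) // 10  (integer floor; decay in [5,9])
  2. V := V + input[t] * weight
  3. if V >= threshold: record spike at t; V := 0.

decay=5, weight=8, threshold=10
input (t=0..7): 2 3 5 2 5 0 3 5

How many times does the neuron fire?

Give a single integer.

t=0: input=2 -> V=0 FIRE
t=1: input=3 -> V=0 FIRE
t=2: input=5 -> V=0 FIRE
t=3: input=2 -> V=0 FIRE
t=4: input=5 -> V=0 FIRE
t=5: input=0 -> V=0
t=6: input=3 -> V=0 FIRE
t=7: input=5 -> V=0 FIRE

Answer: 7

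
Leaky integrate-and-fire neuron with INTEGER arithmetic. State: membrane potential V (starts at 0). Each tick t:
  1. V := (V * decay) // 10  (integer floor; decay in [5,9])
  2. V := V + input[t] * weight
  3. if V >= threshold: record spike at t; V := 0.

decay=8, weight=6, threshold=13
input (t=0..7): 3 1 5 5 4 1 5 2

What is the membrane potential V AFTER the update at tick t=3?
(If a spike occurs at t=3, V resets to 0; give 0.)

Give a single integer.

t=0: input=3 -> V=0 FIRE
t=1: input=1 -> V=6
t=2: input=5 -> V=0 FIRE
t=3: input=5 -> V=0 FIRE
t=4: input=4 -> V=0 FIRE
t=5: input=1 -> V=6
t=6: input=5 -> V=0 FIRE
t=7: input=2 -> V=12

Answer: 0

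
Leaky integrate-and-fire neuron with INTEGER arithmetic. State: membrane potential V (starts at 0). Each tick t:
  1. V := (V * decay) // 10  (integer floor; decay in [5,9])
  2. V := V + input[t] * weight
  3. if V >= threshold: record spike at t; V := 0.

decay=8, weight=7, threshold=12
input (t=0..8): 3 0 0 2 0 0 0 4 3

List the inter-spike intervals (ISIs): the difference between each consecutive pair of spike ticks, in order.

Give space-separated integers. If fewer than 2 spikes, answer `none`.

Answer: 3 4 1

Derivation:
t=0: input=3 -> V=0 FIRE
t=1: input=0 -> V=0
t=2: input=0 -> V=0
t=3: input=2 -> V=0 FIRE
t=4: input=0 -> V=0
t=5: input=0 -> V=0
t=6: input=0 -> V=0
t=7: input=4 -> V=0 FIRE
t=8: input=3 -> V=0 FIRE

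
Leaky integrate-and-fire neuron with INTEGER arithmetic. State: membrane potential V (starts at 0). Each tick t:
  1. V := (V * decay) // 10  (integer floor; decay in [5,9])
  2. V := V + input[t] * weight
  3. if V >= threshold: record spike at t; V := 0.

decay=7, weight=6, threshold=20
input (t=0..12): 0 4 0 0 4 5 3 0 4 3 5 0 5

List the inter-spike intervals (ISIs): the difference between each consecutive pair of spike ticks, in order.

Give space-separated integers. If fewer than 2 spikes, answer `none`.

Answer: 3 1 3 2 2

Derivation:
t=0: input=0 -> V=0
t=1: input=4 -> V=0 FIRE
t=2: input=0 -> V=0
t=3: input=0 -> V=0
t=4: input=4 -> V=0 FIRE
t=5: input=5 -> V=0 FIRE
t=6: input=3 -> V=18
t=7: input=0 -> V=12
t=8: input=4 -> V=0 FIRE
t=9: input=3 -> V=18
t=10: input=5 -> V=0 FIRE
t=11: input=0 -> V=0
t=12: input=5 -> V=0 FIRE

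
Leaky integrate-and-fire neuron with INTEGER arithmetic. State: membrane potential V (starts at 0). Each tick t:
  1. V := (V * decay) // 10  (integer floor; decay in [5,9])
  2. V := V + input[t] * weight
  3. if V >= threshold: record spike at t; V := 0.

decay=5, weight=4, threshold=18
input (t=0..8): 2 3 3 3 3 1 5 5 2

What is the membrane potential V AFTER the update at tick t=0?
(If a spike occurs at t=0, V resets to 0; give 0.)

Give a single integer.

Answer: 8

Derivation:
t=0: input=2 -> V=8
t=1: input=3 -> V=16
t=2: input=3 -> V=0 FIRE
t=3: input=3 -> V=12
t=4: input=3 -> V=0 FIRE
t=5: input=1 -> V=4
t=6: input=5 -> V=0 FIRE
t=7: input=5 -> V=0 FIRE
t=8: input=2 -> V=8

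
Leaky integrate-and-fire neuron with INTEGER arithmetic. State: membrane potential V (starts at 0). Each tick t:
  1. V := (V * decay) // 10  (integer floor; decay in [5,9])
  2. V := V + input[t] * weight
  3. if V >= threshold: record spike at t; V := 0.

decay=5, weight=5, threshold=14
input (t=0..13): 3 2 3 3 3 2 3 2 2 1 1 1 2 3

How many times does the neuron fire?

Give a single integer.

t=0: input=3 -> V=0 FIRE
t=1: input=2 -> V=10
t=2: input=3 -> V=0 FIRE
t=3: input=3 -> V=0 FIRE
t=4: input=3 -> V=0 FIRE
t=5: input=2 -> V=10
t=6: input=3 -> V=0 FIRE
t=7: input=2 -> V=10
t=8: input=2 -> V=0 FIRE
t=9: input=1 -> V=5
t=10: input=1 -> V=7
t=11: input=1 -> V=8
t=12: input=2 -> V=0 FIRE
t=13: input=3 -> V=0 FIRE

Answer: 8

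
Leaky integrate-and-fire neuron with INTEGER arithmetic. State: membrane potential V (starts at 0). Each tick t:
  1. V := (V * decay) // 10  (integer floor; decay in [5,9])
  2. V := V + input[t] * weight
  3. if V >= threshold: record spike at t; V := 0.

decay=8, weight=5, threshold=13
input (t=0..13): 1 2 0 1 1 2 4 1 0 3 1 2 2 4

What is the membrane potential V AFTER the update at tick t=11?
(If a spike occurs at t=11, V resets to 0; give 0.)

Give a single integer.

t=0: input=1 -> V=5
t=1: input=2 -> V=0 FIRE
t=2: input=0 -> V=0
t=3: input=1 -> V=5
t=4: input=1 -> V=9
t=5: input=2 -> V=0 FIRE
t=6: input=4 -> V=0 FIRE
t=7: input=1 -> V=5
t=8: input=0 -> V=4
t=9: input=3 -> V=0 FIRE
t=10: input=1 -> V=5
t=11: input=2 -> V=0 FIRE
t=12: input=2 -> V=10
t=13: input=4 -> V=0 FIRE

Answer: 0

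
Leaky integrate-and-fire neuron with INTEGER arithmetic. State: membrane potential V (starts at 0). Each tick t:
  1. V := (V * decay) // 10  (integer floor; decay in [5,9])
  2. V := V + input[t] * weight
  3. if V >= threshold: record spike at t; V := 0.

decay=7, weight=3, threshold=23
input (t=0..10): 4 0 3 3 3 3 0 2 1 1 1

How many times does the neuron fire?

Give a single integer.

Answer: 1

Derivation:
t=0: input=4 -> V=12
t=1: input=0 -> V=8
t=2: input=3 -> V=14
t=3: input=3 -> V=18
t=4: input=3 -> V=21
t=5: input=3 -> V=0 FIRE
t=6: input=0 -> V=0
t=7: input=2 -> V=6
t=8: input=1 -> V=7
t=9: input=1 -> V=7
t=10: input=1 -> V=7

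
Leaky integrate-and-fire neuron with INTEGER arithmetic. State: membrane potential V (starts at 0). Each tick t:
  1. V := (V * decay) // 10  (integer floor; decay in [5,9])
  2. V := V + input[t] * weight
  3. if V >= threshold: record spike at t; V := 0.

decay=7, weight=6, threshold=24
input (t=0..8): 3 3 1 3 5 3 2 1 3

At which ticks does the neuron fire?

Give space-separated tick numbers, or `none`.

t=0: input=3 -> V=18
t=1: input=3 -> V=0 FIRE
t=2: input=1 -> V=6
t=3: input=3 -> V=22
t=4: input=5 -> V=0 FIRE
t=5: input=3 -> V=18
t=6: input=2 -> V=0 FIRE
t=7: input=1 -> V=6
t=8: input=3 -> V=22

Answer: 1 4 6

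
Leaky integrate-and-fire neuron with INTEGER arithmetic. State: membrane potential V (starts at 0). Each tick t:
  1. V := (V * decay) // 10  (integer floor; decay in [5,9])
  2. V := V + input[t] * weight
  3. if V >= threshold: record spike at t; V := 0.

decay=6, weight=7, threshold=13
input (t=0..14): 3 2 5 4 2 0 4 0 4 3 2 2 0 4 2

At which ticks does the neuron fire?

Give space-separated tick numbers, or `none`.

Answer: 0 1 2 3 4 6 8 9 10 11 13 14

Derivation:
t=0: input=3 -> V=0 FIRE
t=1: input=2 -> V=0 FIRE
t=2: input=5 -> V=0 FIRE
t=3: input=4 -> V=0 FIRE
t=4: input=2 -> V=0 FIRE
t=5: input=0 -> V=0
t=6: input=4 -> V=0 FIRE
t=7: input=0 -> V=0
t=8: input=4 -> V=0 FIRE
t=9: input=3 -> V=0 FIRE
t=10: input=2 -> V=0 FIRE
t=11: input=2 -> V=0 FIRE
t=12: input=0 -> V=0
t=13: input=4 -> V=0 FIRE
t=14: input=2 -> V=0 FIRE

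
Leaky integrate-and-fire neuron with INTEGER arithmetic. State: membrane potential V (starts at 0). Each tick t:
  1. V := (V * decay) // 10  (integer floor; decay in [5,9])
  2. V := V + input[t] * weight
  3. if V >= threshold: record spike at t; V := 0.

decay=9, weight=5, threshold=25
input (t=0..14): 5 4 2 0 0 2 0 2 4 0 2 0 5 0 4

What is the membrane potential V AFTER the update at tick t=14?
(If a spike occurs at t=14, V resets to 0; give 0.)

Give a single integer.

Answer: 20

Derivation:
t=0: input=5 -> V=0 FIRE
t=1: input=4 -> V=20
t=2: input=2 -> V=0 FIRE
t=3: input=0 -> V=0
t=4: input=0 -> V=0
t=5: input=2 -> V=10
t=6: input=0 -> V=9
t=7: input=2 -> V=18
t=8: input=4 -> V=0 FIRE
t=9: input=0 -> V=0
t=10: input=2 -> V=10
t=11: input=0 -> V=9
t=12: input=5 -> V=0 FIRE
t=13: input=0 -> V=0
t=14: input=4 -> V=20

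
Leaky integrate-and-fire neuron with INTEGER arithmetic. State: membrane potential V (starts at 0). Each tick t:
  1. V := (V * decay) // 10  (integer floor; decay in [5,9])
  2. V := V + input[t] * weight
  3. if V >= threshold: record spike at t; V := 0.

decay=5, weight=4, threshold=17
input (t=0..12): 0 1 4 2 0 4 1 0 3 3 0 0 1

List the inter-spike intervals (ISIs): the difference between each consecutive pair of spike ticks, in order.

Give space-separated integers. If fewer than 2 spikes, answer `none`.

Answer: 3 4

Derivation:
t=0: input=0 -> V=0
t=1: input=1 -> V=4
t=2: input=4 -> V=0 FIRE
t=3: input=2 -> V=8
t=4: input=0 -> V=4
t=5: input=4 -> V=0 FIRE
t=6: input=1 -> V=4
t=7: input=0 -> V=2
t=8: input=3 -> V=13
t=9: input=3 -> V=0 FIRE
t=10: input=0 -> V=0
t=11: input=0 -> V=0
t=12: input=1 -> V=4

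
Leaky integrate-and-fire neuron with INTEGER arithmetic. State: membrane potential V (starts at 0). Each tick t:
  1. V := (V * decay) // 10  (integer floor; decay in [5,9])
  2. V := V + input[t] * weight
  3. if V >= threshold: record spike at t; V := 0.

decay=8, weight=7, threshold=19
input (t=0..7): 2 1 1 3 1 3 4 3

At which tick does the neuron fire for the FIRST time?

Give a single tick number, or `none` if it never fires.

Answer: 2

Derivation:
t=0: input=2 -> V=14
t=1: input=1 -> V=18
t=2: input=1 -> V=0 FIRE
t=3: input=3 -> V=0 FIRE
t=4: input=1 -> V=7
t=5: input=3 -> V=0 FIRE
t=6: input=4 -> V=0 FIRE
t=7: input=3 -> V=0 FIRE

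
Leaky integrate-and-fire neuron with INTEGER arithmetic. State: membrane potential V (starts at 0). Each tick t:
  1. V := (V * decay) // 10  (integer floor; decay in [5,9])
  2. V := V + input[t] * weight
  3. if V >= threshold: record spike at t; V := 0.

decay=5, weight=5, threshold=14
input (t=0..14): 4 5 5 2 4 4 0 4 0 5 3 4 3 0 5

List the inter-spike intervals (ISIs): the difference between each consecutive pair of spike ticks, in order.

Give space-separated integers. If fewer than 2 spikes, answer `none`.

t=0: input=4 -> V=0 FIRE
t=1: input=5 -> V=0 FIRE
t=2: input=5 -> V=0 FIRE
t=3: input=2 -> V=10
t=4: input=4 -> V=0 FIRE
t=5: input=4 -> V=0 FIRE
t=6: input=0 -> V=0
t=7: input=4 -> V=0 FIRE
t=8: input=0 -> V=0
t=9: input=5 -> V=0 FIRE
t=10: input=3 -> V=0 FIRE
t=11: input=4 -> V=0 FIRE
t=12: input=3 -> V=0 FIRE
t=13: input=0 -> V=0
t=14: input=5 -> V=0 FIRE

Answer: 1 1 2 1 2 2 1 1 1 2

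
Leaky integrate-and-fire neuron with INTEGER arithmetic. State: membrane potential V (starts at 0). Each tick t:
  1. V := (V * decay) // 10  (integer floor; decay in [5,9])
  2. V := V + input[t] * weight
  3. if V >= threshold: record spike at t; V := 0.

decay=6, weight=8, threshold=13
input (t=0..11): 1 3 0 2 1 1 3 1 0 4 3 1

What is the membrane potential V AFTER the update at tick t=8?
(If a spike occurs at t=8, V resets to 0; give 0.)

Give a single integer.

t=0: input=1 -> V=8
t=1: input=3 -> V=0 FIRE
t=2: input=0 -> V=0
t=3: input=2 -> V=0 FIRE
t=4: input=1 -> V=8
t=5: input=1 -> V=12
t=6: input=3 -> V=0 FIRE
t=7: input=1 -> V=8
t=8: input=0 -> V=4
t=9: input=4 -> V=0 FIRE
t=10: input=3 -> V=0 FIRE
t=11: input=1 -> V=8

Answer: 4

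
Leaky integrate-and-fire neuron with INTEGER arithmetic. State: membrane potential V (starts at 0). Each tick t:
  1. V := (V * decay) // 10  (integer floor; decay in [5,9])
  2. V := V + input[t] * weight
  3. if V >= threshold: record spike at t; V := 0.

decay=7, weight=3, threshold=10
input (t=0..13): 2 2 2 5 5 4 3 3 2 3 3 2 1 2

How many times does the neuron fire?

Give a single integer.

t=0: input=2 -> V=6
t=1: input=2 -> V=0 FIRE
t=2: input=2 -> V=6
t=3: input=5 -> V=0 FIRE
t=4: input=5 -> V=0 FIRE
t=5: input=4 -> V=0 FIRE
t=6: input=3 -> V=9
t=7: input=3 -> V=0 FIRE
t=8: input=2 -> V=6
t=9: input=3 -> V=0 FIRE
t=10: input=3 -> V=9
t=11: input=2 -> V=0 FIRE
t=12: input=1 -> V=3
t=13: input=2 -> V=8

Answer: 7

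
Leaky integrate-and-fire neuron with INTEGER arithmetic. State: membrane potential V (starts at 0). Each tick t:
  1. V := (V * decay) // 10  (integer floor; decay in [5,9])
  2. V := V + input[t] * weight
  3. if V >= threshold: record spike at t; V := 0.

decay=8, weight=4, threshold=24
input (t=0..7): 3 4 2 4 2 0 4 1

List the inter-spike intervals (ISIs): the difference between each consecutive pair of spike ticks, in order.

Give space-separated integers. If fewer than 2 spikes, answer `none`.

t=0: input=3 -> V=12
t=1: input=4 -> V=0 FIRE
t=2: input=2 -> V=8
t=3: input=4 -> V=22
t=4: input=2 -> V=0 FIRE
t=5: input=0 -> V=0
t=6: input=4 -> V=16
t=7: input=1 -> V=16

Answer: 3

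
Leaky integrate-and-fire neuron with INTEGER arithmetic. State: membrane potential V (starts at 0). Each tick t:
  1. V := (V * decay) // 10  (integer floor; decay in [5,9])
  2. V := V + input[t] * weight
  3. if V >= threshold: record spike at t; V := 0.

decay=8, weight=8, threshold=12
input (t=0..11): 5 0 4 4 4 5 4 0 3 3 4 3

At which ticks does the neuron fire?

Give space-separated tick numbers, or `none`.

Answer: 0 2 3 4 5 6 8 9 10 11

Derivation:
t=0: input=5 -> V=0 FIRE
t=1: input=0 -> V=0
t=2: input=4 -> V=0 FIRE
t=3: input=4 -> V=0 FIRE
t=4: input=4 -> V=0 FIRE
t=5: input=5 -> V=0 FIRE
t=6: input=4 -> V=0 FIRE
t=7: input=0 -> V=0
t=8: input=3 -> V=0 FIRE
t=9: input=3 -> V=0 FIRE
t=10: input=4 -> V=0 FIRE
t=11: input=3 -> V=0 FIRE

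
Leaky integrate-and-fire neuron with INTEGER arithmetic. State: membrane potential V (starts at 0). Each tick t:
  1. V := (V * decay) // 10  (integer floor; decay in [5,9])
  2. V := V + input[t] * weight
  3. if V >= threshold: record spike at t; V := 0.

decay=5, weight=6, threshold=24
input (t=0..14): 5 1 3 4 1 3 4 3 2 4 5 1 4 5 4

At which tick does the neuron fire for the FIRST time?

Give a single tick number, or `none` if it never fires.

Answer: 0

Derivation:
t=0: input=5 -> V=0 FIRE
t=1: input=1 -> V=6
t=2: input=3 -> V=21
t=3: input=4 -> V=0 FIRE
t=4: input=1 -> V=6
t=5: input=3 -> V=21
t=6: input=4 -> V=0 FIRE
t=7: input=3 -> V=18
t=8: input=2 -> V=21
t=9: input=4 -> V=0 FIRE
t=10: input=5 -> V=0 FIRE
t=11: input=1 -> V=6
t=12: input=4 -> V=0 FIRE
t=13: input=5 -> V=0 FIRE
t=14: input=4 -> V=0 FIRE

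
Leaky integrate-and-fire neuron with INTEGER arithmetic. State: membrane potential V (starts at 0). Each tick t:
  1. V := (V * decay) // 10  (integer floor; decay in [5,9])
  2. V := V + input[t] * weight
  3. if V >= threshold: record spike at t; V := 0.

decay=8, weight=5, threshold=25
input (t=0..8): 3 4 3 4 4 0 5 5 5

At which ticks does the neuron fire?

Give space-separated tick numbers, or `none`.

Answer: 1 3 6 7 8

Derivation:
t=0: input=3 -> V=15
t=1: input=4 -> V=0 FIRE
t=2: input=3 -> V=15
t=3: input=4 -> V=0 FIRE
t=4: input=4 -> V=20
t=5: input=0 -> V=16
t=6: input=5 -> V=0 FIRE
t=7: input=5 -> V=0 FIRE
t=8: input=5 -> V=0 FIRE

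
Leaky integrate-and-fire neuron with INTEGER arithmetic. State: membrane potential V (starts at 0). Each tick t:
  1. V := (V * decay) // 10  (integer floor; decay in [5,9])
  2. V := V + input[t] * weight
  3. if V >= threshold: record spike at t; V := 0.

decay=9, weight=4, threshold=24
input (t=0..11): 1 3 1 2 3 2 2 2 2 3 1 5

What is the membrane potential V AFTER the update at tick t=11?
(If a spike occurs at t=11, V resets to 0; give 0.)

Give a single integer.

Answer: 0

Derivation:
t=0: input=1 -> V=4
t=1: input=3 -> V=15
t=2: input=1 -> V=17
t=3: input=2 -> V=23
t=4: input=3 -> V=0 FIRE
t=5: input=2 -> V=8
t=6: input=2 -> V=15
t=7: input=2 -> V=21
t=8: input=2 -> V=0 FIRE
t=9: input=3 -> V=12
t=10: input=1 -> V=14
t=11: input=5 -> V=0 FIRE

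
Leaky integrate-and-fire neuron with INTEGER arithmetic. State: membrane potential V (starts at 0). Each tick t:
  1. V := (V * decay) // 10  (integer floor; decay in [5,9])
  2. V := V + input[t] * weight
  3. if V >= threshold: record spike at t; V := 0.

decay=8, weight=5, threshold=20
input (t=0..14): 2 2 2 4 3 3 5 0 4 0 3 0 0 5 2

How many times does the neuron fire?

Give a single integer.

t=0: input=2 -> V=10
t=1: input=2 -> V=18
t=2: input=2 -> V=0 FIRE
t=3: input=4 -> V=0 FIRE
t=4: input=3 -> V=15
t=5: input=3 -> V=0 FIRE
t=6: input=5 -> V=0 FIRE
t=7: input=0 -> V=0
t=8: input=4 -> V=0 FIRE
t=9: input=0 -> V=0
t=10: input=3 -> V=15
t=11: input=0 -> V=12
t=12: input=0 -> V=9
t=13: input=5 -> V=0 FIRE
t=14: input=2 -> V=10

Answer: 6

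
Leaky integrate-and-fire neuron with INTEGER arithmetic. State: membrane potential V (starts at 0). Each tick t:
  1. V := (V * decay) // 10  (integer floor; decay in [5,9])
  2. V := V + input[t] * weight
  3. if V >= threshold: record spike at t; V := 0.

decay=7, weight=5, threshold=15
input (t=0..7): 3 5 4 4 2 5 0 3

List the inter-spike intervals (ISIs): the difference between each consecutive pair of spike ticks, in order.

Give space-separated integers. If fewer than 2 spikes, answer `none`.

t=0: input=3 -> V=0 FIRE
t=1: input=5 -> V=0 FIRE
t=2: input=4 -> V=0 FIRE
t=3: input=4 -> V=0 FIRE
t=4: input=2 -> V=10
t=5: input=5 -> V=0 FIRE
t=6: input=0 -> V=0
t=7: input=3 -> V=0 FIRE

Answer: 1 1 1 2 2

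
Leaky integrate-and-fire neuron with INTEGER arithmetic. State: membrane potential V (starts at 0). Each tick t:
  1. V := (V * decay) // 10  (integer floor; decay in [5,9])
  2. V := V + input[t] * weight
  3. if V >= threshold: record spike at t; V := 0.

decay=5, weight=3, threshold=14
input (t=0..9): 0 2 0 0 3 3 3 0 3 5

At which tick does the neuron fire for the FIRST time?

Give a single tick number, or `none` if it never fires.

t=0: input=0 -> V=0
t=1: input=2 -> V=6
t=2: input=0 -> V=3
t=3: input=0 -> V=1
t=4: input=3 -> V=9
t=5: input=3 -> V=13
t=6: input=3 -> V=0 FIRE
t=7: input=0 -> V=0
t=8: input=3 -> V=9
t=9: input=5 -> V=0 FIRE

Answer: 6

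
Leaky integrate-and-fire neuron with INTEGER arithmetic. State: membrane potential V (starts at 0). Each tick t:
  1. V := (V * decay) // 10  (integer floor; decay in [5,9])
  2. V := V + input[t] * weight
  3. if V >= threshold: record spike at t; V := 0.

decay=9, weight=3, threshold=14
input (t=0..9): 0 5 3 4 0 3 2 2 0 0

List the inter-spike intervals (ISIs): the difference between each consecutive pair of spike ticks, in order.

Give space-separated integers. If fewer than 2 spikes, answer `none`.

t=0: input=0 -> V=0
t=1: input=5 -> V=0 FIRE
t=2: input=3 -> V=9
t=3: input=4 -> V=0 FIRE
t=4: input=0 -> V=0
t=5: input=3 -> V=9
t=6: input=2 -> V=0 FIRE
t=7: input=2 -> V=6
t=8: input=0 -> V=5
t=9: input=0 -> V=4

Answer: 2 3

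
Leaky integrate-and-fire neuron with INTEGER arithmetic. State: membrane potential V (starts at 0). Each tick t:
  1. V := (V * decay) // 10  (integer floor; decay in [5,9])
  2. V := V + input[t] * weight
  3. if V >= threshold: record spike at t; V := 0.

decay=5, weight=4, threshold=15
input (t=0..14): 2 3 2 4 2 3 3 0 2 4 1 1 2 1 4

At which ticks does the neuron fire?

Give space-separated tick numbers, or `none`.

Answer: 1 3 5 9 14

Derivation:
t=0: input=2 -> V=8
t=1: input=3 -> V=0 FIRE
t=2: input=2 -> V=8
t=3: input=4 -> V=0 FIRE
t=4: input=2 -> V=8
t=5: input=3 -> V=0 FIRE
t=6: input=3 -> V=12
t=7: input=0 -> V=6
t=8: input=2 -> V=11
t=9: input=4 -> V=0 FIRE
t=10: input=1 -> V=4
t=11: input=1 -> V=6
t=12: input=2 -> V=11
t=13: input=1 -> V=9
t=14: input=4 -> V=0 FIRE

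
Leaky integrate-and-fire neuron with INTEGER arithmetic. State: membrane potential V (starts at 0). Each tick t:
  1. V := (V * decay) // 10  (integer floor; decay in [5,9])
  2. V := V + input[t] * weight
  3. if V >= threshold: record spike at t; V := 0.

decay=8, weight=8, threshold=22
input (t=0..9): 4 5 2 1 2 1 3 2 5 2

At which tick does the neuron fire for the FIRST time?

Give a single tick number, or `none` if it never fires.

Answer: 0

Derivation:
t=0: input=4 -> V=0 FIRE
t=1: input=5 -> V=0 FIRE
t=2: input=2 -> V=16
t=3: input=1 -> V=20
t=4: input=2 -> V=0 FIRE
t=5: input=1 -> V=8
t=6: input=3 -> V=0 FIRE
t=7: input=2 -> V=16
t=8: input=5 -> V=0 FIRE
t=9: input=2 -> V=16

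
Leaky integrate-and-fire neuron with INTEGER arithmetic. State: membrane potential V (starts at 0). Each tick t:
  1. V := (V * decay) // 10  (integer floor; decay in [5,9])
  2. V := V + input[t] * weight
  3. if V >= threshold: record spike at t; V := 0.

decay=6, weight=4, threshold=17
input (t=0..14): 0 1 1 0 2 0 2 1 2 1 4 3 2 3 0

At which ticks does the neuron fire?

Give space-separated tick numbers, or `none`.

Answer: 10 13

Derivation:
t=0: input=0 -> V=0
t=1: input=1 -> V=4
t=2: input=1 -> V=6
t=3: input=0 -> V=3
t=4: input=2 -> V=9
t=5: input=0 -> V=5
t=6: input=2 -> V=11
t=7: input=1 -> V=10
t=8: input=2 -> V=14
t=9: input=1 -> V=12
t=10: input=4 -> V=0 FIRE
t=11: input=3 -> V=12
t=12: input=2 -> V=15
t=13: input=3 -> V=0 FIRE
t=14: input=0 -> V=0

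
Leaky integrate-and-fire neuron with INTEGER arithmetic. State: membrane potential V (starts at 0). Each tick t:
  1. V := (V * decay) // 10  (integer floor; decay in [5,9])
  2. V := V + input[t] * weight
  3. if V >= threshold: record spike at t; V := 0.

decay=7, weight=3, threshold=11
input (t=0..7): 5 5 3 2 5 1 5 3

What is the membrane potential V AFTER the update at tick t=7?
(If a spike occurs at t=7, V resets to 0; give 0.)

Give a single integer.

Answer: 9

Derivation:
t=0: input=5 -> V=0 FIRE
t=1: input=5 -> V=0 FIRE
t=2: input=3 -> V=9
t=3: input=2 -> V=0 FIRE
t=4: input=5 -> V=0 FIRE
t=5: input=1 -> V=3
t=6: input=5 -> V=0 FIRE
t=7: input=3 -> V=9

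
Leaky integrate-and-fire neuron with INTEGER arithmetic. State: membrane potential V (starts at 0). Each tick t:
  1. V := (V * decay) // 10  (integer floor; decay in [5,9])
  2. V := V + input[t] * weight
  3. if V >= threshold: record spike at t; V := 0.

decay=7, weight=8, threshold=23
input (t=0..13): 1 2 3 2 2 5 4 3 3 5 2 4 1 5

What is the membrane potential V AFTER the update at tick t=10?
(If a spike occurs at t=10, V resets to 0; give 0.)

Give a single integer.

Answer: 16

Derivation:
t=0: input=1 -> V=8
t=1: input=2 -> V=21
t=2: input=3 -> V=0 FIRE
t=3: input=2 -> V=16
t=4: input=2 -> V=0 FIRE
t=5: input=5 -> V=0 FIRE
t=6: input=4 -> V=0 FIRE
t=7: input=3 -> V=0 FIRE
t=8: input=3 -> V=0 FIRE
t=9: input=5 -> V=0 FIRE
t=10: input=2 -> V=16
t=11: input=4 -> V=0 FIRE
t=12: input=1 -> V=8
t=13: input=5 -> V=0 FIRE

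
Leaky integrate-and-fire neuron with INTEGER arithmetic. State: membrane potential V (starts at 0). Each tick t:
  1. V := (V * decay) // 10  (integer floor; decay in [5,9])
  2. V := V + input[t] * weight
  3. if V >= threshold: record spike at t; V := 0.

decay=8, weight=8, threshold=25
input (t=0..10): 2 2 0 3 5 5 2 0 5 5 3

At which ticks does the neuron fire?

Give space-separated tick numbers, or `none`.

t=0: input=2 -> V=16
t=1: input=2 -> V=0 FIRE
t=2: input=0 -> V=0
t=3: input=3 -> V=24
t=4: input=5 -> V=0 FIRE
t=5: input=5 -> V=0 FIRE
t=6: input=2 -> V=16
t=7: input=0 -> V=12
t=8: input=5 -> V=0 FIRE
t=9: input=5 -> V=0 FIRE
t=10: input=3 -> V=24

Answer: 1 4 5 8 9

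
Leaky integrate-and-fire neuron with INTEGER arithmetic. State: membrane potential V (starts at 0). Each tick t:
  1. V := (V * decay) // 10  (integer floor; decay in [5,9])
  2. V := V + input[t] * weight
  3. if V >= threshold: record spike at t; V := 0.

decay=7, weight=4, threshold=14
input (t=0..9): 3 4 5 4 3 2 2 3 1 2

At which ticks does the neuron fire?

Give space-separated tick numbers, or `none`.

t=0: input=3 -> V=12
t=1: input=4 -> V=0 FIRE
t=2: input=5 -> V=0 FIRE
t=3: input=4 -> V=0 FIRE
t=4: input=3 -> V=12
t=5: input=2 -> V=0 FIRE
t=6: input=2 -> V=8
t=7: input=3 -> V=0 FIRE
t=8: input=1 -> V=4
t=9: input=2 -> V=10

Answer: 1 2 3 5 7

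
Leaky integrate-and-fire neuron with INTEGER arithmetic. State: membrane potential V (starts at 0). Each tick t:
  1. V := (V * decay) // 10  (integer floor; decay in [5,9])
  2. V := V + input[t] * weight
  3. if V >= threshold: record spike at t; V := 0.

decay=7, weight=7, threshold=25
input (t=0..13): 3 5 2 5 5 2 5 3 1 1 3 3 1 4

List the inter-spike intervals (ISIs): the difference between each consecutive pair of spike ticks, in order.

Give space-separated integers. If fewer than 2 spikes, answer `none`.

Answer: 2 1 2 4 3

Derivation:
t=0: input=3 -> V=21
t=1: input=5 -> V=0 FIRE
t=2: input=2 -> V=14
t=3: input=5 -> V=0 FIRE
t=4: input=5 -> V=0 FIRE
t=5: input=2 -> V=14
t=6: input=5 -> V=0 FIRE
t=7: input=3 -> V=21
t=8: input=1 -> V=21
t=9: input=1 -> V=21
t=10: input=3 -> V=0 FIRE
t=11: input=3 -> V=21
t=12: input=1 -> V=21
t=13: input=4 -> V=0 FIRE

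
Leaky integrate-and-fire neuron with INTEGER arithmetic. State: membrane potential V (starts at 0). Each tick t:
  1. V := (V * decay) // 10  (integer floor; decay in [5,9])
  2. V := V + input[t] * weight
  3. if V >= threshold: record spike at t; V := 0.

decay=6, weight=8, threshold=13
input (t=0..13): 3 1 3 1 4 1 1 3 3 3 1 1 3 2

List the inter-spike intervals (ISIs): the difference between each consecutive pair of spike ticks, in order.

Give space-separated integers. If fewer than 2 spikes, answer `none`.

t=0: input=3 -> V=0 FIRE
t=1: input=1 -> V=8
t=2: input=3 -> V=0 FIRE
t=3: input=1 -> V=8
t=4: input=4 -> V=0 FIRE
t=5: input=1 -> V=8
t=6: input=1 -> V=12
t=7: input=3 -> V=0 FIRE
t=8: input=3 -> V=0 FIRE
t=9: input=3 -> V=0 FIRE
t=10: input=1 -> V=8
t=11: input=1 -> V=12
t=12: input=3 -> V=0 FIRE
t=13: input=2 -> V=0 FIRE

Answer: 2 2 3 1 1 3 1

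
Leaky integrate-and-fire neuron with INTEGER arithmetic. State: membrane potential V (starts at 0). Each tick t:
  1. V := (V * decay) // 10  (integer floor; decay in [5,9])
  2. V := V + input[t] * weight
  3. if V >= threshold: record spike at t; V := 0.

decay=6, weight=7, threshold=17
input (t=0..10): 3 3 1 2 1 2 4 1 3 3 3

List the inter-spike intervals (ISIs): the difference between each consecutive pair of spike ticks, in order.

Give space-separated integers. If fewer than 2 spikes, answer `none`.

Answer: 1 2 2 1 2 1 1

Derivation:
t=0: input=3 -> V=0 FIRE
t=1: input=3 -> V=0 FIRE
t=2: input=1 -> V=7
t=3: input=2 -> V=0 FIRE
t=4: input=1 -> V=7
t=5: input=2 -> V=0 FIRE
t=6: input=4 -> V=0 FIRE
t=7: input=1 -> V=7
t=8: input=3 -> V=0 FIRE
t=9: input=3 -> V=0 FIRE
t=10: input=3 -> V=0 FIRE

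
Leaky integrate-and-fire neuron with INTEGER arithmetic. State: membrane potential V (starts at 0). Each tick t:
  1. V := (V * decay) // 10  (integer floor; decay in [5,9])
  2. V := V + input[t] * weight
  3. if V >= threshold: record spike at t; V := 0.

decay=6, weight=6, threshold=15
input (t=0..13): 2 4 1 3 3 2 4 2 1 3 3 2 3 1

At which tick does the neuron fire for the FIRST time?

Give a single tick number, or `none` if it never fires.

t=0: input=2 -> V=12
t=1: input=4 -> V=0 FIRE
t=2: input=1 -> V=6
t=3: input=3 -> V=0 FIRE
t=4: input=3 -> V=0 FIRE
t=5: input=2 -> V=12
t=6: input=4 -> V=0 FIRE
t=7: input=2 -> V=12
t=8: input=1 -> V=13
t=9: input=3 -> V=0 FIRE
t=10: input=3 -> V=0 FIRE
t=11: input=2 -> V=12
t=12: input=3 -> V=0 FIRE
t=13: input=1 -> V=6

Answer: 1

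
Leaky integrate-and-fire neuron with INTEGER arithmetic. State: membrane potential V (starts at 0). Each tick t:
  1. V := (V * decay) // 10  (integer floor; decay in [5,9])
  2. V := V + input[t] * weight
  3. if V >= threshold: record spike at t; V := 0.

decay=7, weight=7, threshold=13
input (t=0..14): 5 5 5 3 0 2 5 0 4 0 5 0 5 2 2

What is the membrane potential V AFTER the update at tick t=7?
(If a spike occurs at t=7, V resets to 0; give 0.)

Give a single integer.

t=0: input=5 -> V=0 FIRE
t=1: input=5 -> V=0 FIRE
t=2: input=5 -> V=0 FIRE
t=3: input=3 -> V=0 FIRE
t=4: input=0 -> V=0
t=5: input=2 -> V=0 FIRE
t=6: input=5 -> V=0 FIRE
t=7: input=0 -> V=0
t=8: input=4 -> V=0 FIRE
t=9: input=0 -> V=0
t=10: input=5 -> V=0 FIRE
t=11: input=0 -> V=0
t=12: input=5 -> V=0 FIRE
t=13: input=2 -> V=0 FIRE
t=14: input=2 -> V=0 FIRE

Answer: 0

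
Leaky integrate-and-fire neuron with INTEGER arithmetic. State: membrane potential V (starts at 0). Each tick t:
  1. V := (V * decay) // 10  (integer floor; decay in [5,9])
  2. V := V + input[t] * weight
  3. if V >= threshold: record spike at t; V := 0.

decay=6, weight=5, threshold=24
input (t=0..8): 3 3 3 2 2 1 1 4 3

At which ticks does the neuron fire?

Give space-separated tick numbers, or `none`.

t=0: input=3 -> V=15
t=1: input=3 -> V=0 FIRE
t=2: input=3 -> V=15
t=3: input=2 -> V=19
t=4: input=2 -> V=21
t=5: input=1 -> V=17
t=6: input=1 -> V=15
t=7: input=4 -> V=0 FIRE
t=8: input=3 -> V=15

Answer: 1 7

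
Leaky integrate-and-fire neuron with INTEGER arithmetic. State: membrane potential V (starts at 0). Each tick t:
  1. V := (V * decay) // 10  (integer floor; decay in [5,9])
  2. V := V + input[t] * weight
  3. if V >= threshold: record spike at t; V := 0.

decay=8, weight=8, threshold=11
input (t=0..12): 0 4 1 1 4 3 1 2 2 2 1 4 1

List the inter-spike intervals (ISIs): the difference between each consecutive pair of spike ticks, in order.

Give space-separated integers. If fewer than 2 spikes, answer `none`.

Answer: 2 1 1 2 1 1 2

Derivation:
t=0: input=0 -> V=0
t=1: input=4 -> V=0 FIRE
t=2: input=1 -> V=8
t=3: input=1 -> V=0 FIRE
t=4: input=4 -> V=0 FIRE
t=5: input=3 -> V=0 FIRE
t=6: input=1 -> V=8
t=7: input=2 -> V=0 FIRE
t=8: input=2 -> V=0 FIRE
t=9: input=2 -> V=0 FIRE
t=10: input=1 -> V=8
t=11: input=4 -> V=0 FIRE
t=12: input=1 -> V=8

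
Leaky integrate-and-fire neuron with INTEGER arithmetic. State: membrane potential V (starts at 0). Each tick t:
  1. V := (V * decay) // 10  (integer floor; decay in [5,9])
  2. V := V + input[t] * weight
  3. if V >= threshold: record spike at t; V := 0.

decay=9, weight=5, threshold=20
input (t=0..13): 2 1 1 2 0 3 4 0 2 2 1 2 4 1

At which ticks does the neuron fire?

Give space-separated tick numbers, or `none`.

t=0: input=2 -> V=10
t=1: input=1 -> V=14
t=2: input=1 -> V=17
t=3: input=2 -> V=0 FIRE
t=4: input=0 -> V=0
t=5: input=3 -> V=15
t=6: input=4 -> V=0 FIRE
t=7: input=0 -> V=0
t=8: input=2 -> V=10
t=9: input=2 -> V=19
t=10: input=1 -> V=0 FIRE
t=11: input=2 -> V=10
t=12: input=4 -> V=0 FIRE
t=13: input=1 -> V=5

Answer: 3 6 10 12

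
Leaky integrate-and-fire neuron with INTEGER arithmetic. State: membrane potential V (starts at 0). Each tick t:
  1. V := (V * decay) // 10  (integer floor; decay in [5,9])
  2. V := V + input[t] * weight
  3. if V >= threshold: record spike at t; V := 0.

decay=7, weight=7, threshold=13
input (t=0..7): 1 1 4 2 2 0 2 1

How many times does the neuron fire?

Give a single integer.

Answer: 4

Derivation:
t=0: input=1 -> V=7
t=1: input=1 -> V=11
t=2: input=4 -> V=0 FIRE
t=3: input=2 -> V=0 FIRE
t=4: input=2 -> V=0 FIRE
t=5: input=0 -> V=0
t=6: input=2 -> V=0 FIRE
t=7: input=1 -> V=7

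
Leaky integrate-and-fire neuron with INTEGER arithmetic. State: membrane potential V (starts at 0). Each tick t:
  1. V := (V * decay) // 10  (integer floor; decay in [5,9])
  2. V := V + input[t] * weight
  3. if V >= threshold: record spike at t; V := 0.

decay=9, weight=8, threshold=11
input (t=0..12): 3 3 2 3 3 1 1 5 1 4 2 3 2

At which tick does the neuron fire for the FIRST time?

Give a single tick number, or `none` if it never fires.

Answer: 0

Derivation:
t=0: input=3 -> V=0 FIRE
t=1: input=3 -> V=0 FIRE
t=2: input=2 -> V=0 FIRE
t=3: input=3 -> V=0 FIRE
t=4: input=3 -> V=0 FIRE
t=5: input=1 -> V=8
t=6: input=1 -> V=0 FIRE
t=7: input=5 -> V=0 FIRE
t=8: input=1 -> V=8
t=9: input=4 -> V=0 FIRE
t=10: input=2 -> V=0 FIRE
t=11: input=3 -> V=0 FIRE
t=12: input=2 -> V=0 FIRE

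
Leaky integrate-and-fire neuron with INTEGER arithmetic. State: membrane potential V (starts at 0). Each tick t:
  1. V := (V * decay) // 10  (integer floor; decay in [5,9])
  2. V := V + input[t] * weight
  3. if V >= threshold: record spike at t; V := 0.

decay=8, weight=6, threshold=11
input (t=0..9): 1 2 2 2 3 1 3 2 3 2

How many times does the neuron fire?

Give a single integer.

Answer: 8

Derivation:
t=0: input=1 -> V=6
t=1: input=2 -> V=0 FIRE
t=2: input=2 -> V=0 FIRE
t=3: input=2 -> V=0 FIRE
t=4: input=3 -> V=0 FIRE
t=5: input=1 -> V=6
t=6: input=3 -> V=0 FIRE
t=7: input=2 -> V=0 FIRE
t=8: input=3 -> V=0 FIRE
t=9: input=2 -> V=0 FIRE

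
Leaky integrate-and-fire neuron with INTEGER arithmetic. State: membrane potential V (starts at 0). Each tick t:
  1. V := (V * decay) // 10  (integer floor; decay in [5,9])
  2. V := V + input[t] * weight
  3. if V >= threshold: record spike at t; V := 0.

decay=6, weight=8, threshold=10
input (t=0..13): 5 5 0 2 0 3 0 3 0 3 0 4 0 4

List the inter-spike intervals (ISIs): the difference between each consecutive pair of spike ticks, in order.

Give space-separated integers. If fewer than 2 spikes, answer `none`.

t=0: input=5 -> V=0 FIRE
t=1: input=5 -> V=0 FIRE
t=2: input=0 -> V=0
t=3: input=2 -> V=0 FIRE
t=4: input=0 -> V=0
t=5: input=3 -> V=0 FIRE
t=6: input=0 -> V=0
t=7: input=3 -> V=0 FIRE
t=8: input=0 -> V=0
t=9: input=3 -> V=0 FIRE
t=10: input=0 -> V=0
t=11: input=4 -> V=0 FIRE
t=12: input=0 -> V=0
t=13: input=4 -> V=0 FIRE

Answer: 1 2 2 2 2 2 2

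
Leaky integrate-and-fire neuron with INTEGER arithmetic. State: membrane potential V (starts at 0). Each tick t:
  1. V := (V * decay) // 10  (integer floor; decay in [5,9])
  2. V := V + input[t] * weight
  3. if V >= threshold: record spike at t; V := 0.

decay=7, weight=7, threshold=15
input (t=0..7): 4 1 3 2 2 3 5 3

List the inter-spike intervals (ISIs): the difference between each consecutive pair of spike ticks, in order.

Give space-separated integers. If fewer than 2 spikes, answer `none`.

t=0: input=4 -> V=0 FIRE
t=1: input=1 -> V=7
t=2: input=3 -> V=0 FIRE
t=3: input=2 -> V=14
t=4: input=2 -> V=0 FIRE
t=5: input=3 -> V=0 FIRE
t=6: input=5 -> V=0 FIRE
t=7: input=3 -> V=0 FIRE

Answer: 2 2 1 1 1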